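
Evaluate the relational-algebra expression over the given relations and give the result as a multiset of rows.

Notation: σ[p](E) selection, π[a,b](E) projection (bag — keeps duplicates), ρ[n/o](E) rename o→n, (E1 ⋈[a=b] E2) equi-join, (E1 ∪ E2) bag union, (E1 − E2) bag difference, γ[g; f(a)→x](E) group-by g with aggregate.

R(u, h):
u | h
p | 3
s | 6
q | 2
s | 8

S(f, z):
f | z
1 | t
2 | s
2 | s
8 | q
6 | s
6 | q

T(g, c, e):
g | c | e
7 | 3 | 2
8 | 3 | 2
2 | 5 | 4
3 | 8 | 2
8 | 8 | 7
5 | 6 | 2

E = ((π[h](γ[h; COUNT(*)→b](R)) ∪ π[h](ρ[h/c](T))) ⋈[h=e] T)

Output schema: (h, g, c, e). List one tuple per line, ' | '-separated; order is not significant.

Per-node cardinality:
  R → 4
  γ[h; COUNT(*)→b](R) → 4
  π[h](γ[h; COUNT(*)→b](R)) → 4
  T → 6
  ρ[h/c](T) → 6
  π[h](ρ[h/c](T)) → 6
  (π[h](γ[h; COUNT(*)→b](R)) ∪ π[h](ρ[h/c](T))) → 10
  T → 6
  ((π[h](γ[h; COUNT(*)→b](R)) ∪ π[h](ρ[h/c](T))) ⋈[h=e] T) → 4

== RESULT ==
h | g | c | e
2 | 3 | 8 | 2
2 | 5 | 6 | 2
2 | 7 | 3 | 2
2 | 8 | 3 | 2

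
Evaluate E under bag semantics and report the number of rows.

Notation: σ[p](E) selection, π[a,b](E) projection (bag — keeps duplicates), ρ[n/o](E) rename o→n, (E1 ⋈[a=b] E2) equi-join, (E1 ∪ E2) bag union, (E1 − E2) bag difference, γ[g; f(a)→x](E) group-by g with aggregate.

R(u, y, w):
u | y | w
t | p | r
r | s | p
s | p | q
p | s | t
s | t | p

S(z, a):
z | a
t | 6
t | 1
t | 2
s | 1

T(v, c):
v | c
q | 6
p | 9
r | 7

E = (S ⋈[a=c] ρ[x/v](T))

Per-node cardinality:
  S → 4
  T → 3
  ρ[x/v](T) → 3
  (S ⋈[a=c] ρ[x/v](T)) → 1

|E| = 1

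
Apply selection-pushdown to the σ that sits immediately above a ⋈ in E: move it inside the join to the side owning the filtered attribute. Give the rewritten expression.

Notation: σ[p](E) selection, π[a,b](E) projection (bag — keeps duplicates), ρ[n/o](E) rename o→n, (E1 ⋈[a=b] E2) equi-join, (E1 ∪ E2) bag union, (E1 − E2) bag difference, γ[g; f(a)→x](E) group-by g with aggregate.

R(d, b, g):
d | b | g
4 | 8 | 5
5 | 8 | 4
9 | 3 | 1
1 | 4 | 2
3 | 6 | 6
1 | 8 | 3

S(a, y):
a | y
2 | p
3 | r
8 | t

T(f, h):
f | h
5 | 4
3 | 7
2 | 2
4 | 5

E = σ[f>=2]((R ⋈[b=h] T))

σ filters on f, owned by the right side.
E' = (R ⋈[b=h] σ[f>=2](T))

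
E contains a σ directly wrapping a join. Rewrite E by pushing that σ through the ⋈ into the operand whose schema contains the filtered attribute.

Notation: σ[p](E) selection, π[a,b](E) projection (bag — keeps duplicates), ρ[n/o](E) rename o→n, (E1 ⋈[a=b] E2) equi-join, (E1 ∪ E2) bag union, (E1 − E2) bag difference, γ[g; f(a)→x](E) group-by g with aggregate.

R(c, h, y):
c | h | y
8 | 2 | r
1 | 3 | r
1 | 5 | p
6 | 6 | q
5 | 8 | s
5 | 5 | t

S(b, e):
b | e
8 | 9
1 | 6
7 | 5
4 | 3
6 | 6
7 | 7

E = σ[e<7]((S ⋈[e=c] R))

σ filters on e, owned by the left side.
E' = (σ[e<7](S) ⋈[e=c] R)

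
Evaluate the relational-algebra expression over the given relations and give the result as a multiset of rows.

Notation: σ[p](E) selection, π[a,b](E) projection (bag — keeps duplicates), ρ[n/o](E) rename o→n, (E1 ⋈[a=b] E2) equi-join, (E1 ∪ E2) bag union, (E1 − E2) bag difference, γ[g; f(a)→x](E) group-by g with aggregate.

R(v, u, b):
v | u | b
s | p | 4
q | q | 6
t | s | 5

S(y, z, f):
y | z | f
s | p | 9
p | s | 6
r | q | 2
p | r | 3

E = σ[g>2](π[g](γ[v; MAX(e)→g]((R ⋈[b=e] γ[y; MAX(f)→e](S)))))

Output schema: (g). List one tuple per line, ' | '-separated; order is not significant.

Stepwise |·|:
  R → 3
  S → 4
  γ[y; MAX(f)→e](S) → 3
  (R ⋈[b=e] γ[y; MAX(f)→e](S)) → 1
  γ[v; MAX(e)→g]((R ⋈[b=e] γ[y; MAX(f)→e](S))) → 1
  π[g](γ[v; MAX(e)→g]((R ⋈[b=e] γ[y; MAX(f)→e](S)))) → 1
  σ[g>2](π[g](γ[v; MAX(e)→g]((R ⋈[b=e] γ[y; MAX(f)→e](S))))) → 1

== RESULT ==
g
6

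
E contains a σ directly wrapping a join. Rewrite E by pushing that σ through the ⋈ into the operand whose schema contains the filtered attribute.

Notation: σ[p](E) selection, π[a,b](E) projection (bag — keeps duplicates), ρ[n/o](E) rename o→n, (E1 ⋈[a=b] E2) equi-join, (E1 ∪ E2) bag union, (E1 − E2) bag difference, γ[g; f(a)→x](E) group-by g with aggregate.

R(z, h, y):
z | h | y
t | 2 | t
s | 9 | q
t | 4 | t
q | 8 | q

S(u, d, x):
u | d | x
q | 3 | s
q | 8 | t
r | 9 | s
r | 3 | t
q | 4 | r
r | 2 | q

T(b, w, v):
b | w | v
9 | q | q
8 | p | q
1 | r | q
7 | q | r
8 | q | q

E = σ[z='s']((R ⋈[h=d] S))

σ filters on z, owned by the left side.
E' = (σ[z='s'](R) ⋈[h=d] S)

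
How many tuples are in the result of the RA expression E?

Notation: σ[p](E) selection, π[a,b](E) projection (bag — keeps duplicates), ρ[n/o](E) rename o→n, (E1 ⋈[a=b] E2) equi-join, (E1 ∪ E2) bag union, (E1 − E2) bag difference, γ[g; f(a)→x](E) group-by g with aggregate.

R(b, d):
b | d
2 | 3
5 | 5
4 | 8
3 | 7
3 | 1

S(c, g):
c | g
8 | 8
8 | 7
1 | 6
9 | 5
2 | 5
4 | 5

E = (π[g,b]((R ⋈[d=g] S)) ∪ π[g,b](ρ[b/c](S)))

Stepwise |·|:
  R → 5
  S → 6
  (R ⋈[d=g] S) → 5
  π[g,b]((R ⋈[d=g] S)) → 5
  S → 6
  ρ[b/c](S) → 6
  π[g,b](ρ[b/c](S)) → 6
  (π[g,b]((R ⋈[d=g] S)) ∪ π[g,b](ρ[b/c](S))) → 11

|E| = 11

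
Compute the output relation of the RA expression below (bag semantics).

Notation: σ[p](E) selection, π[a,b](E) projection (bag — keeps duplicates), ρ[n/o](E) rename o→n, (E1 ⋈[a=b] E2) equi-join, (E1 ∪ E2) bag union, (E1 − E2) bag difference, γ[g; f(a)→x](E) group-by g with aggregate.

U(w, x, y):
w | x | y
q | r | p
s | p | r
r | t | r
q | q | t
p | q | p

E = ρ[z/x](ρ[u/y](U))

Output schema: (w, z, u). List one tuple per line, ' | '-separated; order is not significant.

Stepwise |·|:
  U → 5
  ρ[u/y](U) → 5
  ρ[z/x](ρ[u/y](U)) → 5

== RESULT ==
w | z | u
p | q | p
q | q | t
q | r | p
r | t | r
s | p | r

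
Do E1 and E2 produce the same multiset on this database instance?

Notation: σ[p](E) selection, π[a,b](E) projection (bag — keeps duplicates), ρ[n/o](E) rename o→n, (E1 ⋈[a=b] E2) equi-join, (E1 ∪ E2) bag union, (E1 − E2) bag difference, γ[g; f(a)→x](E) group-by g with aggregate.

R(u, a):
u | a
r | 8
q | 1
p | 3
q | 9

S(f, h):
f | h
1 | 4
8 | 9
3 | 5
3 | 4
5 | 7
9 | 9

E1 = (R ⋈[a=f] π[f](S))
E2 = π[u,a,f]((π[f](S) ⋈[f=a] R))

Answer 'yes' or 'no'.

E1 subexpression sizes:
  R → 4
  S → 6
  π[f](S) → 6
  (R ⋈[a=f] π[f](S)) → 5
E2 subexpression sizes:
  S → 6
  π[f](S) → 6
  R → 4
  (π[f](S) ⋈[f=a] R) → 5
  π[u,a,f]((π[f](S) ⋈[f=a] R)) → 5

E1 and E2 produce the same multiset:
u | a | f
p | 3 | 3
p | 3 | 3
q | 1 | 1
q | 9 | 9
r | 8 | 8

yes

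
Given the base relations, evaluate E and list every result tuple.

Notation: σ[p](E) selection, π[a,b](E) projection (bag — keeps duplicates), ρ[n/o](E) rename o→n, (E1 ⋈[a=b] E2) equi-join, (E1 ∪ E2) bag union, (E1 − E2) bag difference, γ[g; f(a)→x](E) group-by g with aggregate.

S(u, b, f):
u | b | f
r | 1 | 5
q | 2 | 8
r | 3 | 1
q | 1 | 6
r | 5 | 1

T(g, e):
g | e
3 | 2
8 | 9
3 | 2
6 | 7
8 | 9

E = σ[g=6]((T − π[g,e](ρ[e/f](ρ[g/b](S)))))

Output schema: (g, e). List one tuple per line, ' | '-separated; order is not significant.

Stepwise |·|:
  T → 5
  S → 5
  ρ[g/b](S) → 5
  ρ[e/f](ρ[g/b](S)) → 5
  π[g,e](ρ[e/f](ρ[g/b](S))) → 5
  (T − π[g,e](ρ[e/f](ρ[g/b](S)))) → 5
  σ[g=6]((T − π[g,e](ρ[e/f](ρ[g/b](S))))) → 1

== RESULT ==
g | e
6 | 7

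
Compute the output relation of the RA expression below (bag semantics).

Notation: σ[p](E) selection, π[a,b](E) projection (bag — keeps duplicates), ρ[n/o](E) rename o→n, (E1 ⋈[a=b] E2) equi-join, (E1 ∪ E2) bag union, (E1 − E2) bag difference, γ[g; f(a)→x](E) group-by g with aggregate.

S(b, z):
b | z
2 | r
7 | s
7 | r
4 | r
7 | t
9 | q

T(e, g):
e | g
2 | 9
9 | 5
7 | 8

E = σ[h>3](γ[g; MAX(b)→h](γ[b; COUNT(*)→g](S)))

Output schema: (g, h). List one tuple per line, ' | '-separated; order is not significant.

Row counts bottom-up:
  S → 6
  γ[b; COUNT(*)→g](S) → 4
  γ[g; MAX(b)→h](γ[b; COUNT(*)→g](S)) → 2
  σ[h>3](γ[g; MAX(b)→h](γ[b; COUNT(*)→g](S))) → 2

== RESULT ==
g | h
1 | 9
3 | 7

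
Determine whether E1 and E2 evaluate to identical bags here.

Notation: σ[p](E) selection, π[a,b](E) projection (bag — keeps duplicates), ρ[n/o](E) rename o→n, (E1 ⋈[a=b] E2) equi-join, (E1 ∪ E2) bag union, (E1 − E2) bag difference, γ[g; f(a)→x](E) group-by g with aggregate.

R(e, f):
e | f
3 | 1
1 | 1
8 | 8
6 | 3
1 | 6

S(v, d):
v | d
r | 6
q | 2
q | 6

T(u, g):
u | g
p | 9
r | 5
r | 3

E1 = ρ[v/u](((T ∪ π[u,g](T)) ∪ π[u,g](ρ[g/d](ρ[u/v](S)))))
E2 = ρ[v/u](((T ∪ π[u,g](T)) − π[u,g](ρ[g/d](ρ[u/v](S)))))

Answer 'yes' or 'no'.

E1 row counts bottom-up:
  T → 3
  T → 3
  π[u,g](T) → 3
  (T ∪ π[u,g](T)) → 6
  S → 3
  ρ[u/v](S) → 3
  ρ[g/d](ρ[u/v](S)) → 3
  π[u,g](ρ[g/d](ρ[u/v](S))) → 3
  ((T ∪ π[u,g](T)) ∪ π[u,g](ρ[g/d](ρ[u/v](S)))) → 9
  ρ[v/u](((T ∪ π[u,g](T)) ∪ π[u,g](ρ[g/d](ρ[u/v](S))))) → 9
E2 row counts bottom-up:
  T → 3
  T → 3
  π[u,g](T) → 3
  (T ∪ π[u,g](T)) → 6
  S → 3
  ρ[u/v](S) → 3
  ρ[g/d](ρ[u/v](S)) → 3
  π[u,g](ρ[g/d](ρ[u/v](S))) → 3
  ((T ∪ π[u,g](T)) − π[u,g](ρ[g/d](ρ[u/v](S)))) → 6
  ρ[v/u](((T ∪ π[u,g](T)) − π[u,g](ρ[g/d](ρ[u/v](S))))) → 6

E1 result:
v | g
p | 9
p | 9
q | 2
q | 6
r | 3
r | 3
r | 5
r | 5
r | 6
E2 result:
v | g
p | 9
p | 9
r | 3
r | 3
r | 5
r | 5
Witness: ('r', 6) appears 1× in E1 but 0× in E2.

no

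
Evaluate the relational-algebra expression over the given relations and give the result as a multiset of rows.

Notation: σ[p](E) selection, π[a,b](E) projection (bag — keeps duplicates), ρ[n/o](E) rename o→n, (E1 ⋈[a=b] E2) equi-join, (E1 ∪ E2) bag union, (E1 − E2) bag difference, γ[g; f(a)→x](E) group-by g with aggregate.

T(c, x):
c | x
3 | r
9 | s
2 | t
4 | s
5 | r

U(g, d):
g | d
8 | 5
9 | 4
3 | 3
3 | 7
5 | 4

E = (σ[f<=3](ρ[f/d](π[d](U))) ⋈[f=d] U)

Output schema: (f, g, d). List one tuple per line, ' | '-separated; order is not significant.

Per-node cardinality:
  U → 5
  π[d](U) → 5
  ρ[f/d](π[d](U)) → 5
  σ[f<=3](ρ[f/d](π[d](U))) → 1
  U → 5
  (σ[f<=3](ρ[f/d](π[d](U))) ⋈[f=d] U) → 1

== RESULT ==
f | g | d
3 | 3 | 3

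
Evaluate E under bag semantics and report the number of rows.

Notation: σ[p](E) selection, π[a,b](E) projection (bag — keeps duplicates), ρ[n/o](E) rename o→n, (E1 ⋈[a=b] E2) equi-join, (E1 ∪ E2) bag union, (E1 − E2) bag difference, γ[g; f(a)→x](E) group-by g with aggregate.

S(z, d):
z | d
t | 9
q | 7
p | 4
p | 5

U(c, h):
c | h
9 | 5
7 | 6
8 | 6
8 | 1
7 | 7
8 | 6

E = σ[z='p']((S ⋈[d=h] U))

Stepwise |·|:
  S → 4
  U → 6
  (S ⋈[d=h] U) → 2
  σ[z='p']((S ⋈[d=h] U)) → 1

|E| = 1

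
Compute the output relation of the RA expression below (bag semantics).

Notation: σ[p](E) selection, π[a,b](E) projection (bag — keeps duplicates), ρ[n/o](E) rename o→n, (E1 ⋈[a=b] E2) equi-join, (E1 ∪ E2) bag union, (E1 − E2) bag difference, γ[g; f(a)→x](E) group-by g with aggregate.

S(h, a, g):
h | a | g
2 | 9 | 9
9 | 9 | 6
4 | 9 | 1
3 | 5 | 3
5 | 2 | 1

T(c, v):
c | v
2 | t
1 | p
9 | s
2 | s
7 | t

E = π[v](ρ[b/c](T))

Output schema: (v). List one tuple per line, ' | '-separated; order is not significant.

Per-node cardinality:
  T → 5
  ρ[b/c](T) → 5
  π[v](ρ[b/c](T)) → 5

== RESULT ==
v
p
s
s
t
t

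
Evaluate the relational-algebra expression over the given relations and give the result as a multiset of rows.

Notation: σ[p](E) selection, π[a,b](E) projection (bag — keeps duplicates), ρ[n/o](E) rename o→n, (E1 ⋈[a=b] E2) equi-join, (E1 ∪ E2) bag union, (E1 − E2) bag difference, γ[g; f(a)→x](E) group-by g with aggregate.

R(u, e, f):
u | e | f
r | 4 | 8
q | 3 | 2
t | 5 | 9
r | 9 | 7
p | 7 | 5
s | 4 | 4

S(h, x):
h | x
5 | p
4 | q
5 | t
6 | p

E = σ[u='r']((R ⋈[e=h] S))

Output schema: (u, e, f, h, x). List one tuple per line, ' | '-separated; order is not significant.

Row counts bottom-up:
  R → 6
  S → 4
  (R ⋈[e=h] S) → 4
  σ[u='r']((R ⋈[e=h] S)) → 1

== RESULT ==
u | e | f | h | x
r | 4 | 8 | 4 | q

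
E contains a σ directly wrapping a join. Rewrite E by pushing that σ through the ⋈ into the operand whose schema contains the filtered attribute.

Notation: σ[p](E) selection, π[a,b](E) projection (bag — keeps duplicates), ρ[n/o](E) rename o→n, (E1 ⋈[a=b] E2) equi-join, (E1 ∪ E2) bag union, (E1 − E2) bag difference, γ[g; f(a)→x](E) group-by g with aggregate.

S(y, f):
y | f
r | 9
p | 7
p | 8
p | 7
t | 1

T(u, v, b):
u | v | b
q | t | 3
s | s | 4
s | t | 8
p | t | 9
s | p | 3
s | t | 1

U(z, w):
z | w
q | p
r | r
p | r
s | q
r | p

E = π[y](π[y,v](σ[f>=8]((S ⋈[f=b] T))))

σ filters on f, owned by the left side.
E' = π[y](π[y,v]((σ[f>=8](S) ⋈[f=b] T)))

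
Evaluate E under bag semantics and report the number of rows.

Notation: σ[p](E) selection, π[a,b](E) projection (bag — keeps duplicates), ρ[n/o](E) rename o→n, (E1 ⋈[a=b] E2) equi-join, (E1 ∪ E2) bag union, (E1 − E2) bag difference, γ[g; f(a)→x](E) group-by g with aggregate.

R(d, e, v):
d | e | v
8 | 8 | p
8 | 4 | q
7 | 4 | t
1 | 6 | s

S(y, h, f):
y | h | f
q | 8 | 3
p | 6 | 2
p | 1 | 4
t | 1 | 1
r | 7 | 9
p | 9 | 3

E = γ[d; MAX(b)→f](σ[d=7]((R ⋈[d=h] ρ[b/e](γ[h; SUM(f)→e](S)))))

Per-node cardinality:
  R → 4
  S → 6
  γ[h; SUM(f)→e](S) → 5
  ρ[b/e](γ[h; SUM(f)→e](S)) → 5
  (R ⋈[d=h] ρ[b/e](γ[h; SUM(f)→e](S))) → 4
  σ[d=7]((R ⋈[d=h] ρ[b/e](γ[h; SUM(f)→e](S)))) → 1
  γ[d; MAX(b)→f](σ[d=7]((R ⋈[d=h] ρ[b/e](γ[h; SUM(f)→e](S))))) → 1

|E| = 1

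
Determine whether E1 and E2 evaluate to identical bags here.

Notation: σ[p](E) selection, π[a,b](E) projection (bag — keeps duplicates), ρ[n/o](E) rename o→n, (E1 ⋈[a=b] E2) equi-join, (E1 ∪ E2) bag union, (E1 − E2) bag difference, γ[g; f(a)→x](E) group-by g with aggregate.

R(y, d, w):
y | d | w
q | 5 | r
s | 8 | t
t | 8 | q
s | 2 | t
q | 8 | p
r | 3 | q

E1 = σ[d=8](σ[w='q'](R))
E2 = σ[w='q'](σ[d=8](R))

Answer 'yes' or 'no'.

E1 stepwise |·|:
  R → 6
  σ[w='q'](R) → 2
  σ[d=8](σ[w='q'](R)) → 1
E2 stepwise |·|:
  R → 6
  σ[d=8](R) → 3
  σ[w='q'](σ[d=8](R)) → 1

E1 and E2 produce the same multiset:
y | d | w
t | 8 | q

yes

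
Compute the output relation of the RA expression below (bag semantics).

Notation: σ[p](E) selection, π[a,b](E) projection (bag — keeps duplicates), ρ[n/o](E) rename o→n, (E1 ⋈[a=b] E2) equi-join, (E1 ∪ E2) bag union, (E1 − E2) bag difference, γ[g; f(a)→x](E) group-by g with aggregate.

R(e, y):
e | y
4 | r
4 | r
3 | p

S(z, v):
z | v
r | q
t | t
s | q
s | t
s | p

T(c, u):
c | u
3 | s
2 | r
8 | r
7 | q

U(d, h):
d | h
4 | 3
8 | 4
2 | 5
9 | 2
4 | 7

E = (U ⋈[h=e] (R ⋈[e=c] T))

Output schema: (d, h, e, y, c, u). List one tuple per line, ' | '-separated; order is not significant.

Stepwise |·|:
  U → 5
  R → 3
  T → 4
  (R ⋈[e=c] T) → 1
  (U ⋈[h=e] (R ⋈[e=c] T)) → 1

== RESULT ==
d | h | e | y | c | u
4 | 3 | 3 | p | 3 | s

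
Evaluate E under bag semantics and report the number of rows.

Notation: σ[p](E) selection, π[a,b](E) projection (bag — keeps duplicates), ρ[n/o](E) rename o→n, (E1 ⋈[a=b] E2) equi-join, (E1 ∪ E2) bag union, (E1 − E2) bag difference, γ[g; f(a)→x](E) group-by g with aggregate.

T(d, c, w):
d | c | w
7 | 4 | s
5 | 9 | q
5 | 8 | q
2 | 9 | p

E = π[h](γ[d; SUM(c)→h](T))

Per-node cardinality:
  T → 4
  γ[d; SUM(c)→h](T) → 3
  π[h](γ[d; SUM(c)→h](T)) → 3

|E| = 3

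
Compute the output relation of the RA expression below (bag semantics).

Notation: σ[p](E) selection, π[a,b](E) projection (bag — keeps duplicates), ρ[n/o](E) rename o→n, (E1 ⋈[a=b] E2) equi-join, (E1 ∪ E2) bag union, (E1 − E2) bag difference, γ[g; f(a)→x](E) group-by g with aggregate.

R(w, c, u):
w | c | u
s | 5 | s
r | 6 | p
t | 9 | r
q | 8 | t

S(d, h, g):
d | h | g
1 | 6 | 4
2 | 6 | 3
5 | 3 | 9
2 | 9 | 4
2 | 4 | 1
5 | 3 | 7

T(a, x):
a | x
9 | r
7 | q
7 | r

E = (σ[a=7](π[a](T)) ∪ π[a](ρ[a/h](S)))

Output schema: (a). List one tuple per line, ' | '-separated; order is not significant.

Stepwise |·|:
  T → 3
  π[a](T) → 3
  σ[a=7](π[a](T)) → 2
  S → 6
  ρ[a/h](S) → 6
  π[a](ρ[a/h](S)) → 6
  (σ[a=7](π[a](T)) ∪ π[a](ρ[a/h](S))) → 8

== RESULT ==
a
3
3
4
6
6
7
7
9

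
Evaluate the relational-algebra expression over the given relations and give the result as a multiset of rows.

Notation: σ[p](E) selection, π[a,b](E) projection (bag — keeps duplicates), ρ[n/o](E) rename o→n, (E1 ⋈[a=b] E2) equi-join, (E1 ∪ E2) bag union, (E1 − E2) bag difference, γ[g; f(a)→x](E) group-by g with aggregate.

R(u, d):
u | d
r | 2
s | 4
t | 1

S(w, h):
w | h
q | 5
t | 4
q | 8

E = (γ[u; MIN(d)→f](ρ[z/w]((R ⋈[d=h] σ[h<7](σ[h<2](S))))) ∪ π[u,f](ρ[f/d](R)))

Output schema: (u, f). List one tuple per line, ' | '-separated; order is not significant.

Per-node cardinality:
  R → 3
  S → 3
  σ[h<2](S) → 0
  σ[h<7](σ[h<2](S)) → 0
  (R ⋈[d=h] σ[h<7](σ[h<2](S))) → 0
  ρ[z/w]((R ⋈[d=h] σ[h<7](σ[h<2](S)))) → 0
  γ[u; MIN(d)→f](ρ[z/w]((R ⋈[d=h] σ[h<7](σ[h<2](S))))) → 0
  R → 3
  ρ[f/d](R) → 3
  π[u,f](ρ[f/d](R)) → 3
  (γ[u; MIN(d)→f](ρ[z/w]((R ⋈[d=h] σ[h<7](σ[h<2](S))))) ∪ π[u,f](ρ[f/d](R))) → 3

== RESULT ==
u | f
r | 2
s | 4
t | 1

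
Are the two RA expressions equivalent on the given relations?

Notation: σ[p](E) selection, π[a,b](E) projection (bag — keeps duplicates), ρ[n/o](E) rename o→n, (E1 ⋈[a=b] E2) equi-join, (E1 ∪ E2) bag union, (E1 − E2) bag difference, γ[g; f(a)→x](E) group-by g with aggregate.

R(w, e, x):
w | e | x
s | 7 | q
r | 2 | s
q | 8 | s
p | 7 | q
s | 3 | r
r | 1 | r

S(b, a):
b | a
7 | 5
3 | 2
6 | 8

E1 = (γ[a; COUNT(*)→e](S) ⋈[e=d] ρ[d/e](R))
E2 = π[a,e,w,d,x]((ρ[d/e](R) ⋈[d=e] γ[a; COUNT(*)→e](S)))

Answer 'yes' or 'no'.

E1 subexpression sizes:
  S → 3
  γ[a; COUNT(*)→e](S) → 3
  R → 6
  ρ[d/e](R) → 6
  (γ[a; COUNT(*)→e](S) ⋈[e=d] ρ[d/e](R)) → 3
E2 subexpression sizes:
  R → 6
  ρ[d/e](R) → 6
  S → 3
  γ[a; COUNT(*)→e](S) → 3
  (ρ[d/e](R) ⋈[d=e] γ[a; COUNT(*)→e](S)) → 3
  π[a,e,w,d,x]((ρ[d/e](R) ⋈[d=e] γ[a; COUNT(*)→e](S))) → 3

E1 and E2 produce the same multiset:
a | e | w | d | x
2 | 1 | r | 1 | r
5 | 1 | r | 1 | r
8 | 1 | r | 1 | r

yes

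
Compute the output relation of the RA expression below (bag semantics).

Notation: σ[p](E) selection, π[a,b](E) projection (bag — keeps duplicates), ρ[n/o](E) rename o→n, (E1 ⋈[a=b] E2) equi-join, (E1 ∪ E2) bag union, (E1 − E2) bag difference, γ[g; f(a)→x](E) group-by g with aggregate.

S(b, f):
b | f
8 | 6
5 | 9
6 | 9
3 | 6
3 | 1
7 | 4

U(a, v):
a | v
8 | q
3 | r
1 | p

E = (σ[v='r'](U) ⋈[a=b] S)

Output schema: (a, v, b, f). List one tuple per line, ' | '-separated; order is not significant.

Stepwise |·|:
  U → 3
  σ[v='r'](U) → 1
  S → 6
  (σ[v='r'](U) ⋈[a=b] S) → 2

== RESULT ==
a | v | b | f
3 | r | 3 | 1
3 | r | 3 | 6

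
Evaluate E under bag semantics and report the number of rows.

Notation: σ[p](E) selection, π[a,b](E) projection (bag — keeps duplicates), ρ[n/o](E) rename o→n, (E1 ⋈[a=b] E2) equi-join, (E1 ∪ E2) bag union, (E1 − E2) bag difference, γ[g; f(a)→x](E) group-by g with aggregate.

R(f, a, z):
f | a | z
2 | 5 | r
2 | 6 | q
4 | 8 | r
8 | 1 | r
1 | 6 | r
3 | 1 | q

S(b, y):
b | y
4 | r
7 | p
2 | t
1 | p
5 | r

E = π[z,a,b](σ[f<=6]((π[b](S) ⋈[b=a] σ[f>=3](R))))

Per-node cardinality:
  S → 5
  π[b](S) → 5
  R → 6
  σ[f>=3](R) → 3
  (π[b](S) ⋈[b=a] σ[f>=3](R)) → 2
  σ[f<=6]((π[b](S) ⋈[b=a] σ[f>=3](R))) → 1
  π[z,a,b](σ[f<=6]((π[b](S) ⋈[b=a] σ[f>=3](R)))) → 1

|E| = 1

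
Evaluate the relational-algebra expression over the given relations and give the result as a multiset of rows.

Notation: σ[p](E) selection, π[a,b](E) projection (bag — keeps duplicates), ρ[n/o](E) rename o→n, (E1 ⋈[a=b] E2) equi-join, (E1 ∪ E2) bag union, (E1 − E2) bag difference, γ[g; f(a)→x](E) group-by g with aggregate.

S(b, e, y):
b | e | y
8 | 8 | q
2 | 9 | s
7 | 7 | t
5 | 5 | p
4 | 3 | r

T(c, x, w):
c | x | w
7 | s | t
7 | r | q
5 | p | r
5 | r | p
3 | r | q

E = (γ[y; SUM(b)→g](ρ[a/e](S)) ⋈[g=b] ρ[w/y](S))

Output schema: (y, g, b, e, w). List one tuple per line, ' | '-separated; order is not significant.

Subexpression sizes:
  S → 5
  ρ[a/e](S) → 5
  γ[y; SUM(b)→g](ρ[a/e](S)) → 5
  S → 5
  ρ[w/y](S) → 5
  (γ[y; SUM(b)→g](ρ[a/e](S)) ⋈[g=b] ρ[w/y](S)) → 5

== RESULT ==
y | g | b | e | w
p | 5 | 5 | 5 | p
q | 8 | 8 | 8 | q
r | 4 | 4 | 3 | r
s | 2 | 2 | 9 | s
t | 7 | 7 | 7 | t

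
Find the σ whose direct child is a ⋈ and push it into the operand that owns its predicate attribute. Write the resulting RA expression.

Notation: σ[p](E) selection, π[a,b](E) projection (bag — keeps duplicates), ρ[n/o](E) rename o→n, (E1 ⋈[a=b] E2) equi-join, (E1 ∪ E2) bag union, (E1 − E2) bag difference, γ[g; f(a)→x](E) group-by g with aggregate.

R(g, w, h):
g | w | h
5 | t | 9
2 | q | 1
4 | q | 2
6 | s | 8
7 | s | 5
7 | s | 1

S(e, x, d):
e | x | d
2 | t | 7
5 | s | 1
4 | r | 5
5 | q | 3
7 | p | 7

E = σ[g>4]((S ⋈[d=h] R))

σ filters on g, owned by the right side.
E' = (S ⋈[d=h] σ[g>4](R))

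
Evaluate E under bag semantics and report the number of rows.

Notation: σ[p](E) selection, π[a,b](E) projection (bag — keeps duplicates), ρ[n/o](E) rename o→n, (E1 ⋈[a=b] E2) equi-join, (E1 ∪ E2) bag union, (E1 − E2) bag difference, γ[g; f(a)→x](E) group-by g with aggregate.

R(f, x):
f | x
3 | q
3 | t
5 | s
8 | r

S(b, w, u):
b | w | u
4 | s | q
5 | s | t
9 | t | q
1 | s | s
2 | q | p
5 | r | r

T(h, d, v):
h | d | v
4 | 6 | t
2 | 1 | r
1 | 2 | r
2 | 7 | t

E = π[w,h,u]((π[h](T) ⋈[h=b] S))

Subexpression sizes:
  T → 4
  π[h](T) → 4
  S → 6
  (π[h](T) ⋈[h=b] S) → 4
  π[w,h,u]((π[h](T) ⋈[h=b] S)) → 4

|E| = 4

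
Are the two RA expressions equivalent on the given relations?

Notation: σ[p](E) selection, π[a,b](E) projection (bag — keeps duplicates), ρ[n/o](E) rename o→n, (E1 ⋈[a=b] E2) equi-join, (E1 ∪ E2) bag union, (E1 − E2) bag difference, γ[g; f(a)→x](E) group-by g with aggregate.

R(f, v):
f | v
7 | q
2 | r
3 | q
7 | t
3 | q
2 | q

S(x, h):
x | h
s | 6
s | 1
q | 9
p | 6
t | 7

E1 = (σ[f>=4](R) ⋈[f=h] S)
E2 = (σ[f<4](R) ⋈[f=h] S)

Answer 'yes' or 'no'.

E1 subexpression sizes:
  R → 6
  σ[f>=4](R) → 2
  S → 5
  (σ[f>=4](R) ⋈[f=h] S) → 2
E2 subexpression sizes:
  R → 6
  σ[f<4](R) → 4
  S → 5
  (σ[f<4](R) ⋈[f=h] S) → 0

E1 result:
f | v | x | h
7 | q | t | 7
7 | t | t | 7
E2 result:
f | v | x | h
(0 rows)
Witness: (7, 'q', 't', 7) appears 1× in E1 but 0× in E2.

no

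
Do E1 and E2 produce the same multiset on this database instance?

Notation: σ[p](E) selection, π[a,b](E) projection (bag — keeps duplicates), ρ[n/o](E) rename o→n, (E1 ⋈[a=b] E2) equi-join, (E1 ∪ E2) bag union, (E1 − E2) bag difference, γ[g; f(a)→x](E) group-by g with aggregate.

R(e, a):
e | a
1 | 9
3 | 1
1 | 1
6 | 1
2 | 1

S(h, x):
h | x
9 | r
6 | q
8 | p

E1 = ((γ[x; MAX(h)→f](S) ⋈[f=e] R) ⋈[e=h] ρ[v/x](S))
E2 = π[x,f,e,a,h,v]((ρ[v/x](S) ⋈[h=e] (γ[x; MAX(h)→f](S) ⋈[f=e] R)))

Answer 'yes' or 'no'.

E1 per-node cardinality:
  S → 3
  γ[x; MAX(h)→f](S) → 3
  R → 5
  (γ[x; MAX(h)→f](S) ⋈[f=e] R) → 1
  S → 3
  ρ[v/x](S) → 3
  ((γ[x; MAX(h)→f](S) ⋈[f=e] R) ⋈[e=h] ρ[v/x](S)) → 1
E2 per-node cardinality:
  S → 3
  ρ[v/x](S) → 3
  S → 3
  γ[x; MAX(h)→f](S) → 3
  R → 5
  (γ[x; MAX(h)→f](S) ⋈[f=e] R) → 1
  (ρ[v/x](S) ⋈[h=e] (γ[x; MAX(h)→f](S) ⋈[f=e] R)) → 1
  π[x,f,e,a,h,v]((ρ[v/x](S) ⋈[h=e] (γ[x; MAX(h)→f](S) ⋈[f=e] R))) → 1

E1 and E2 produce the same multiset:
x | f | e | a | h | v
q | 6 | 6 | 1 | 6 | q

yes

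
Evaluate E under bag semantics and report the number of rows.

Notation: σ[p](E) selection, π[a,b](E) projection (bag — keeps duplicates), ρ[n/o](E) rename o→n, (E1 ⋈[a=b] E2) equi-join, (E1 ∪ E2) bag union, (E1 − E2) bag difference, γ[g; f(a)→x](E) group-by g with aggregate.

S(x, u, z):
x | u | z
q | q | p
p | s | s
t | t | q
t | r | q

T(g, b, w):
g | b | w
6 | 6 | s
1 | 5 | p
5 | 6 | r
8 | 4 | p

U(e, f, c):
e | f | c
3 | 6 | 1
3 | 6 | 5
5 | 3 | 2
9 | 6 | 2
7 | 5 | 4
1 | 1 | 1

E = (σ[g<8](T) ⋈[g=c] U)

Stepwise |·|:
  T → 4
  σ[g<8](T) → 3
  U → 6
  (σ[g<8](T) ⋈[g=c] U) → 3

|E| = 3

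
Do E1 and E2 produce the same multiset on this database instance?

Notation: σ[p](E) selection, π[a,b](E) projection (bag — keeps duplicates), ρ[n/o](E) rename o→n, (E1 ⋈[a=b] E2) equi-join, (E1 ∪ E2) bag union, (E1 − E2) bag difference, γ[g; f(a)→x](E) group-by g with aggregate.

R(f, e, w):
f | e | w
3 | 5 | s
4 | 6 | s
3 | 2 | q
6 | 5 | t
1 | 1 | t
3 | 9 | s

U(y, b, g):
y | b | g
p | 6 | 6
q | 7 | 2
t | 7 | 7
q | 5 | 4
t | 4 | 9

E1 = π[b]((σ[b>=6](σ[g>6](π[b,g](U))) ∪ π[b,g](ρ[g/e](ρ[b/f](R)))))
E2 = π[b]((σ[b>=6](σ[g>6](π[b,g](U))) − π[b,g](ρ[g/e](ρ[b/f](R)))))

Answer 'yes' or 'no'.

E1 stepwise |·|:
  U → 5
  π[b,g](U) → 5
  σ[g>6](π[b,g](U)) → 2
  σ[b>=6](σ[g>6](π[b,g](U))) → 1
  R → 6
  ρ[b/f](R) → 6
  ρ[g/e](ρ[b/f](R)) → 6
  π[b,g](ρ[g/e](ρ[b/f](R))) → 6
  (σ[b>=6](σ[g>6](π[b,g](U))) ∪ π[b,g](ρ[g/e](ρ[b/f](R)))) → 7
  π[b]((σ[b>=6](σ[g>6](π[b,g](U))) ∪ π[b,g](ρ[g/e](ρ[b/f](R))))) → 7
E2 stepwise |·|:
  U → 5
  π[b,g](U) → 5
  σ[g>6](π[b,g](U)) → 2
  σ[b>=6](σ[g>6](π[b,g](U))) → 1
  R → 6
  ρ[b/f](R) → 6
  ρ[g/e](ρ[b/f](R)) → 6
  π[b,g](ρ[g/e](ρ[b/f](R))) → 6
  (σ[b>=6](σ[g>6](π[b,g](U))) − π[b,g](ρ[g/e](ρ[b/f](R)))) → 1
  π[b]((σ[b>=6](σ[g>6](π[b,g](U))) − π[b,g](ρ[g/e](ρ[b/f](R))))) → 1

E1 result:
b
1
3
3
3
4
6
7
E2 result:
b
7
Witness: (6,) appears 1× in E1 but 0× in E2.

no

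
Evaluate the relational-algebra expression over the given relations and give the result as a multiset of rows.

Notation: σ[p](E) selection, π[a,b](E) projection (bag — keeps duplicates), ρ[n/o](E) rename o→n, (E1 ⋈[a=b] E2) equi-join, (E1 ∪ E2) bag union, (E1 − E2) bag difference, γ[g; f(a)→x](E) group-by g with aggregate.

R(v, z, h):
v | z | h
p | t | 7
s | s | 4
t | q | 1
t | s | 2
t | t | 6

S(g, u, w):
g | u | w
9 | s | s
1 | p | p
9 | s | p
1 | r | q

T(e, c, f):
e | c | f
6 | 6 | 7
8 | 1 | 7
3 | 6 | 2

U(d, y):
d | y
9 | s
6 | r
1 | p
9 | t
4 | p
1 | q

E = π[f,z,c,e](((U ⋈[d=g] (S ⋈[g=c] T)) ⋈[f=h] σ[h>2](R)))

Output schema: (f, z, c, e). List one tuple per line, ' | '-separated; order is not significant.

Per-node cardinality:
  U → 6
  S → 4
  T → 3
  (S ⋈[g=c] T) → 2
  (U ⋈[d=g] (S ⋈[g=c] T)) → 4
  R → 5
  σ[h>2](R) → 3
  ((U ⋈[d=g] (S ⋈[g=c] T)) ⋈[f=h] σ[h>2](R)) → 4
  π[f,z,c,e](((U ⋈[d=g] (S ⋈[g=c] T)) ⋈[f=h] σ[h>2](R))) → 4

== RESULT ==
f | z | c | e
7 | t | 1 | 8
7 | t | 1 | 8
7 | t | 1 | 8
7 | t | 1 | 8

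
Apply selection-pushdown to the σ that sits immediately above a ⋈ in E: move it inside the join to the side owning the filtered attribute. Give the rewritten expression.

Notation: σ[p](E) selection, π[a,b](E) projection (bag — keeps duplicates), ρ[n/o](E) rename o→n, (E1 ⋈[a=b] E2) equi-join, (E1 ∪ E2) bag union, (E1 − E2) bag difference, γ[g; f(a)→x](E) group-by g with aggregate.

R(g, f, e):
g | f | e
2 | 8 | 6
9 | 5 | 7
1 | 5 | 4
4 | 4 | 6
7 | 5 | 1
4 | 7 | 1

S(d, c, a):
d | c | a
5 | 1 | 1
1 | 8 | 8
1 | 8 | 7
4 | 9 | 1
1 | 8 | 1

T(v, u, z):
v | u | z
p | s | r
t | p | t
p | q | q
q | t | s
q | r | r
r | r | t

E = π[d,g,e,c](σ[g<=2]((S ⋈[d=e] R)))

σ filters on g, owned by the right side.
E' = π[d,g,e,c]((S ⋈[d=e] σ[g<=2](R)))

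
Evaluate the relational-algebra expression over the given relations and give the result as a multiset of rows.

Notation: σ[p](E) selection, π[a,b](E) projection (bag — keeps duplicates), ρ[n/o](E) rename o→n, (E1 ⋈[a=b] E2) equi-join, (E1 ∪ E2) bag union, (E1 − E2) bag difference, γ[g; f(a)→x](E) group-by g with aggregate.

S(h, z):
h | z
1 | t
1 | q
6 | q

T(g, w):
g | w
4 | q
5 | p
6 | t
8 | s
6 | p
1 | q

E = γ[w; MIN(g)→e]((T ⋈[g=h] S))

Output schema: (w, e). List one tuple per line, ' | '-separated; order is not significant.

Stepwise |·|:
  T → 6
  S → 3
  (T ⋈[g=h] S) → 4
  γ[w; MIN(g)→e]((T ⋈[g=h] S)) → 3

== RESULT ==
w | e
p | 6
q | 1
t | 6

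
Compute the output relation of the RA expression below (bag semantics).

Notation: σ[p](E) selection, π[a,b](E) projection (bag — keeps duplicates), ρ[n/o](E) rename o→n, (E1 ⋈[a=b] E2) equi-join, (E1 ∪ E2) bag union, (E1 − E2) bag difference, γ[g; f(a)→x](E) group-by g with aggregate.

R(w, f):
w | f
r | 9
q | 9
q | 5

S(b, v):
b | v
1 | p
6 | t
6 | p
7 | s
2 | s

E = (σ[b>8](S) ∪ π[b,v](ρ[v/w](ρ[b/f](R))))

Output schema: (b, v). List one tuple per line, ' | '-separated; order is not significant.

Row counts bottom-up:
  S → 5
  σ[b>8](S) → 0
  R → 3
  ρ[b/f](R) → 3
  ρ[v/w](ρ[b/f](R)) → 3
  π[b,v](ρ[v/w](ρ[b/f](R))) → 3
  (σ[b>8](S) ∪ π[b,v](ρ[v/w](ρ[b/f](R)))) → 3

== RESULT ==
b | v
5 | q
9 | q
9 | r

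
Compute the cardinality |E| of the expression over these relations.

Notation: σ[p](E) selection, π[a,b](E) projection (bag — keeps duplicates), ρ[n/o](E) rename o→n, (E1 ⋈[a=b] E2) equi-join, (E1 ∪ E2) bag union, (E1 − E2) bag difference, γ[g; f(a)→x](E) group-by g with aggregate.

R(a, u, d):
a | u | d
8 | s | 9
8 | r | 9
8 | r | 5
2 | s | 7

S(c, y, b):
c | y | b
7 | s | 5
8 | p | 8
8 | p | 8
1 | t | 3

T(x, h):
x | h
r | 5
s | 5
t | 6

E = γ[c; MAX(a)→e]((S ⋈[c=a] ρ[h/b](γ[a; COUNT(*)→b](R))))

Stepwise |·|:
  S → 4
  R → 4
  γ[a; COUNT(*)→b](R) → 2
  ρ[h/b](γ[a; COUNT(*)→b](R)) → 2
  (S ⋈[c=a] ρ[h/b](γ[a; COUNT(*)→b](R))) → 2
  γ[c; MAX(a)→e]((S ⋈[c=a] ρ[h/b](γ[a; COUNT(*)→b](R)))) → 1

|E| = 1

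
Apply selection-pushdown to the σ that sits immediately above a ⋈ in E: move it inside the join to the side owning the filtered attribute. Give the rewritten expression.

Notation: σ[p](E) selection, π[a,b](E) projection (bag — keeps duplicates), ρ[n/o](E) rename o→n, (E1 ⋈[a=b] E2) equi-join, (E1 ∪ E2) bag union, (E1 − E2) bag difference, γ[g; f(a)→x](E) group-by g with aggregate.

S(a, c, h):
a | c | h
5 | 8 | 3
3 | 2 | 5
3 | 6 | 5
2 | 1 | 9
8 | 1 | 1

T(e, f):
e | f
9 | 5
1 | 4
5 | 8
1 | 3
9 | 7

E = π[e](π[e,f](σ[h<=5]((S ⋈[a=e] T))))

σ filters on h, owned by the left side.
E' = π[e](π[e,f]((σ[h<=5](S) ⋈[a=e] T)))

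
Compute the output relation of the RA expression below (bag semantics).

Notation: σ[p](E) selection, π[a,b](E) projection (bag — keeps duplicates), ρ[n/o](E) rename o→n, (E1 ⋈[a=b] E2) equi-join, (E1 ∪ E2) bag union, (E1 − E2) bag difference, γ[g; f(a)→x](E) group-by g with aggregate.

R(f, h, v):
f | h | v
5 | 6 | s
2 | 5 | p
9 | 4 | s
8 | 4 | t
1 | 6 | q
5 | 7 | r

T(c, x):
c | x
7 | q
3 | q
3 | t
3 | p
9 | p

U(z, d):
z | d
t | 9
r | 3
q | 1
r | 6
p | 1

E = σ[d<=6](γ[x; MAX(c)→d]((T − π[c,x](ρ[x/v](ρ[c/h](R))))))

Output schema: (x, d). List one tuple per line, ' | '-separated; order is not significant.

Stepwise |·|:
  T → 5
  R → 6
  ρ[c/h](R) → 6
  ρ[x/v](ρ[c/h](R)) → 6
  π[c,x](ρ[x/v](ρ[c/h](R))) → 6
  (T − π[c,x](ρ[x/v](ρ[c/h](R)))) → 5
  γ[x; MAX(c)→d]((T − π[c,x](ρ[x/v](ρ[c/h](R))))) → 3
  σ[d<=6](γ[x; MAX(c)→d]((T − π[c,x](ρ[x/v](ρ[c/h](R)))))) → 1

== RESULT ==
x | d
t | 3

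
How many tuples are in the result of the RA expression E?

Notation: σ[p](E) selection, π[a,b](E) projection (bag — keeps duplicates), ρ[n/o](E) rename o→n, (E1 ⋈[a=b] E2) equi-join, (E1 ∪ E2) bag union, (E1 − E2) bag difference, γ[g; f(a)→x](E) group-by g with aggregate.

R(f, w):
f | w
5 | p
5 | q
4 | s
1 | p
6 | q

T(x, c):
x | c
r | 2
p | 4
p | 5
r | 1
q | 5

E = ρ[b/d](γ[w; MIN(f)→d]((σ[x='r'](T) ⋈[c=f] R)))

Stepwise |·|:
  T → 5
  σ[x='r'](T) → 2
  R → 5
  (σ[x='r'](T) ⋈[c=f] R) → 1
  γ[w; MIN(f)→d]((σ[x='r'](T) ⋈[c=f] R)) → 1
  ρ[b/d](γ[w; MIN(f)→d]((σ[x='r'](T) ⋈[c=f] R))) → 1

|E| = 1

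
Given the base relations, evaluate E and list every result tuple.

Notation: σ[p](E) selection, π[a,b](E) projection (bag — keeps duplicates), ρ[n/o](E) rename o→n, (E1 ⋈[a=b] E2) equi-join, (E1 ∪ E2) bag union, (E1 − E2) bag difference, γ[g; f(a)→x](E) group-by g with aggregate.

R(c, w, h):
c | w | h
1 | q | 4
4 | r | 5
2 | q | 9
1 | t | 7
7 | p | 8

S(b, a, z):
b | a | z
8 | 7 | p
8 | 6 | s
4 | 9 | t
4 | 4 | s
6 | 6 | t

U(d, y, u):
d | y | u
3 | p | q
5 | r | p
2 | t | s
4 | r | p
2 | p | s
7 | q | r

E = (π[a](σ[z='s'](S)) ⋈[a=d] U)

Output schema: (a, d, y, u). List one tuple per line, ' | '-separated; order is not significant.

Subexpression sizes:
  S → 5
  σ[z='s'](S) → 2
  π[a](σ[z='s'](S)) → 2
  U → 6
  (π[a](σ[z='s'](S)) ⋈[a=d] U) → 1

== RESULT ==
a | d | y | u
4 | 4 | r | p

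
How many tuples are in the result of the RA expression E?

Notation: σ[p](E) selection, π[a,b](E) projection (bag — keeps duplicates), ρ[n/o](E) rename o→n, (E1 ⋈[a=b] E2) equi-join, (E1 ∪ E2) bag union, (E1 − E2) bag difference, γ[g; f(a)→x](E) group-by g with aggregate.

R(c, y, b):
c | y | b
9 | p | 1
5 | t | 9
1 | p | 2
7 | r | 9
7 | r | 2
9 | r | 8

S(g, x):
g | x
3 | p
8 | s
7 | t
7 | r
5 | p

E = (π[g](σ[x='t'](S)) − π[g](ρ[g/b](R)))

Stepwise |·|:
  S → 5
  σ[x='t'](S) → 1
  π[g](σ[x='t'](S)) → 1
  R → 6
  ρ[g/b](R) → 6
  π[g](ρ[g/b](R)) → 6
  (π[g](σ[x='t'](S)) − π[g](ρ[g/b](R))) → 1

|E| = 1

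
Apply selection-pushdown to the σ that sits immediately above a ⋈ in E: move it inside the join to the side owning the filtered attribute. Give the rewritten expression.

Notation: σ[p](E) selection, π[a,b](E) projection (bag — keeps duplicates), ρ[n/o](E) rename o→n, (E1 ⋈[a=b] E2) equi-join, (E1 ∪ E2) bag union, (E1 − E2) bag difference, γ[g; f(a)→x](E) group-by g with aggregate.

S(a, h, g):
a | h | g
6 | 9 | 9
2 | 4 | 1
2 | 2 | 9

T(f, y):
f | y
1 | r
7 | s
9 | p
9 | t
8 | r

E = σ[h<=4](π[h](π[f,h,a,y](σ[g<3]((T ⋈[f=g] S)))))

σ filters on g, owned by the right side.
E' = σ[h<=4](π[h](π[f,h,a,y]((T ⋈[f=g] σ[g<3](S)))))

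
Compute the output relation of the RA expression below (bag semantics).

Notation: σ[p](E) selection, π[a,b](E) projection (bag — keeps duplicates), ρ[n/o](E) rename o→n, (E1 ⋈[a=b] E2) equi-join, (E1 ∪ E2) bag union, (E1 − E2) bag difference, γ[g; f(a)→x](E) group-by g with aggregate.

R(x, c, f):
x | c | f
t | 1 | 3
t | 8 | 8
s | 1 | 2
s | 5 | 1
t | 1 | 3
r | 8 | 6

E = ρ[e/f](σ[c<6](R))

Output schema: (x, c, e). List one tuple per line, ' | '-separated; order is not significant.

Row counts bottom-up:
  R → 6
  σ[c<6](R) → 4
  ρ[e/f](σ[c<6](R)) → 4

== RESULT ==
x | c | e
s | 1 | 2
s | 5 | 1
t | 1 | 3
t | 1 | 3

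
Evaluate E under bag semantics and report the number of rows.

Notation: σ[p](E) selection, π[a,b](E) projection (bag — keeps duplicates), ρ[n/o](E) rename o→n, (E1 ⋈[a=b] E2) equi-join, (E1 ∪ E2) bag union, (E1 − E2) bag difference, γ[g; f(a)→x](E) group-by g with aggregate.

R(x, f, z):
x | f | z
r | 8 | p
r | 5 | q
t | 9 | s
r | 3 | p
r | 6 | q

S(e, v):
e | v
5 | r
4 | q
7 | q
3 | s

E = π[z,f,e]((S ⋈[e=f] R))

Row counts bottom-up:
  S → 4
  R → 5
  (S ⋈[e=f] R) → 2
  π[z,f,e]((S ⋈[e=f] R)) → 2

|E| = 2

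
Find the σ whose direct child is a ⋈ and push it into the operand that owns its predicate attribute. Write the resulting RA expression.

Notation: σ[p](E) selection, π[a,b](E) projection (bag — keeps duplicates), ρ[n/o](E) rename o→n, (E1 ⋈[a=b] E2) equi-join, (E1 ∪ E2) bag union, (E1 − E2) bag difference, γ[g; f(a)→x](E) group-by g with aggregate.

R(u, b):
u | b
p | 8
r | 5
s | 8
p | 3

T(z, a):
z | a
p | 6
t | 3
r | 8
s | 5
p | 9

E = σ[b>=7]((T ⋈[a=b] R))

σ filters on b, owned by the right side.
E' = (T ⋈[a=b] σ[b>=7](R))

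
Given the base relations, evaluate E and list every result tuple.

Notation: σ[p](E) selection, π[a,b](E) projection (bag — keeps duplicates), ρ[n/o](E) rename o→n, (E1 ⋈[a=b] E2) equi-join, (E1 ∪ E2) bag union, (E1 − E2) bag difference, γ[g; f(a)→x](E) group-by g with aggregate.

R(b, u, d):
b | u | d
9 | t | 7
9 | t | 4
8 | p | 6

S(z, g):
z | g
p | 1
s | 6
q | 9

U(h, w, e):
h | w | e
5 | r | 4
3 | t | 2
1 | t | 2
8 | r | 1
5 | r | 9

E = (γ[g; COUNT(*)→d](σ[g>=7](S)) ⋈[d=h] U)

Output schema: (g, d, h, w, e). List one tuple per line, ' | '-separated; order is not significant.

Stepwise |·|:
  S → 3
  σ[g>=7](S) → 1
  γ[g; COUNT(*)→d](σ[g>=7](S)) → 1
  U → 5
  (γ[g; COUNT(*)→d](σ[g>=7](S)) ⋈[d=h] U) → 1

== RESULT ==
g | d | h | w | e
9 | 1 | 1 | t | 2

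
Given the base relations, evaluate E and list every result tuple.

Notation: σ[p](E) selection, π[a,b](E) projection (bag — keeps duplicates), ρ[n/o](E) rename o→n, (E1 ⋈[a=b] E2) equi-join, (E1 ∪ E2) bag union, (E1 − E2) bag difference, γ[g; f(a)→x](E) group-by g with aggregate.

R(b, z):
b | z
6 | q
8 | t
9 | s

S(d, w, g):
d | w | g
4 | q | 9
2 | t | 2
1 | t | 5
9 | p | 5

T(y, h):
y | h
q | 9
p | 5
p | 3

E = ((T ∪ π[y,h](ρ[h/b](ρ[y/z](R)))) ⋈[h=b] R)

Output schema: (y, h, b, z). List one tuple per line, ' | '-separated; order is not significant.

Per-node cardinality:
  T → 3
  R → 3
  ρ[y/z](R) → 3
  ρ[h/b](ρ[y/z](R)) → 3
  π[y,h](ρ[h/b](ρ[y/z](R))) → 3
  (T ∪ π[y,h](ρ[h/b](ρ[y/z](R)))) → 6
  R → 3
  ((T ∪ π[y,h](ρ[h/b](ρ[y/z](R)))) ⋈[h=b] R) → 4

== RESULT ==
y | h | b | z
q | 6 | 6 | q
q | 9 | 9 | s
s | 9 | 9 | s
t | 8 | 8 | t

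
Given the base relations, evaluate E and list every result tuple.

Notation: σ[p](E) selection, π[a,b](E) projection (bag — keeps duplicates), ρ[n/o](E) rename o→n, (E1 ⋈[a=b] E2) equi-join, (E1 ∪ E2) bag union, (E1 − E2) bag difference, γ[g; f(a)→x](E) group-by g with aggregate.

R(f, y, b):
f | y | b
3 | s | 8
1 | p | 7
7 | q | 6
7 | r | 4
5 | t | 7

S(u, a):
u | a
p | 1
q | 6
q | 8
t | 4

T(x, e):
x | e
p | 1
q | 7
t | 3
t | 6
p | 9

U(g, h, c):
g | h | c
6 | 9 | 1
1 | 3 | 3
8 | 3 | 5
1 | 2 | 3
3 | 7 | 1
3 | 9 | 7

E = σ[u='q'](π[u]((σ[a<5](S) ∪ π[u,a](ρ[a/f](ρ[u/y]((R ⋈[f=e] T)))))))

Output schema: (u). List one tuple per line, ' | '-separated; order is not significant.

Row counts bottom-up:
  S → 4
  σ[a<5](S) → 2
  R → 5
  T → 5
  (R ⋈[f=e] T) → 4
  ρ[u/y]((R ⋈[f=e] T)) → 4
  ρ[a/f](ρ[u/y]((R ⋈[f=e] T))) → 4
  π[u,a](ρ[a/f](ρ[u/y]((R ⋈[f=e] T)))) → 4
  (σ[a<5](S) ∪ π[u,a](ρ[a/f](ρ[u/y]((R ⋈[f=e] T))))) → 6
  π[u]((σ[a<5](S) ∪ π[u,a](ρ[a/f](ρ[u/y]((R ⋈[f=e] T)))))) → 6
  σ[u='q'](π[u]((σ[a<5](S) ∪ π[u,a](ρ[a/f](ρ[u/y]((R ⋈[f=e] T))))))) → 1

== RESULT ==
u
q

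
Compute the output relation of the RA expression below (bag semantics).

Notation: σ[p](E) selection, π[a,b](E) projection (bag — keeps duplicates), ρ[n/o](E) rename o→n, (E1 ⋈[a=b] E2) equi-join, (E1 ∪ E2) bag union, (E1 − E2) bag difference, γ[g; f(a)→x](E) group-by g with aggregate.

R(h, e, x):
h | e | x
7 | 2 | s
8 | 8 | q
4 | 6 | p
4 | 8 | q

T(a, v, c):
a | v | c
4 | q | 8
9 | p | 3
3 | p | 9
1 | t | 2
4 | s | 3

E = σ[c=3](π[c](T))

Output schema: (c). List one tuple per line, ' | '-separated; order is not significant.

Subexpression sizes:
  T → 5
  π[c](T) → 5
  σ[c=3](π[c](T)) → 2

== RESULT ==
c
3
3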